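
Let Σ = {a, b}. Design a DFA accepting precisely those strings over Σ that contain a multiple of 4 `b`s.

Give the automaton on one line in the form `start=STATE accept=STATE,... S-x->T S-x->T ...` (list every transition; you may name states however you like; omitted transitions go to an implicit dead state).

Keep the running count of `b`s modulo 4: each `b` advances along the cycle S0 → S1 → S2 → S3 → S0 while other symbols loop. Accept at S0.
        a   b  
>* S0   S0  S1 
   S1   S1  S2 
   S2   S2  S3 
   S3   S3  S0 
(> = start, * = accepting)

start=S0 accept=S0 S0-a->S0 S0-b->S1 S1-a->S1 S1-b->S2 S2-a->S2 S2-b->S3 S3-a->S3 S3-b->S0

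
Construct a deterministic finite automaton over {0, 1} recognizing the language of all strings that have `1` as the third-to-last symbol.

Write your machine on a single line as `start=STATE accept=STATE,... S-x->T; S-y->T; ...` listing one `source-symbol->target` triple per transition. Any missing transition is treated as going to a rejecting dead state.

start=S0; accept=S11,S12,S13,S14; S0-0->S1; S0-1->S2; S1-0->S3; S1-1->S4; S2-0->S5; S2-1->S6; S3-0->S7; S3-1->S8; S4-0->S9; S4-1->S10; S5-0->S11; S5-1->S12; S6-0->S13; S6-1->S14; S7-0->S7; S7-1->S8; S8-0->S9; S8-1->S10; S9-0->S11; S9-1->S12; S10-0->S13; S10-1->S14; S11-0->S7; S11-1->S8; S12-0->S9; S12-1->S10; S13-0->S11; S13-1->S12; S14-0->S13; S14-1->S14

Because acceptance depends on a position counted from the end, the machine has to buffer the most recent 3 symbols. Make each state the string of the last up-to-3 symbols read; on input `x` shift the window left and append `x`. Accept when the buffered window has length 3 and begins with `1`.
15 states suffice.
          0    1  
>  S0     S1   S2 
   S1     S3   S4 
   S2     S5   S6 
   S3     S7   S8 
   S4     S9  S10 
   S5    S11  S12 
   S6    S13  S14 
   S7     S7   S8 
   S8     S9  S10 
   S9    S11  S12 
   S10   S13  S14 
 * S11    S7   S8 
 * S12    S9  S10 
 * S13   S11  S12 
 * S14   S13  S14 
(> = start, * = accepting)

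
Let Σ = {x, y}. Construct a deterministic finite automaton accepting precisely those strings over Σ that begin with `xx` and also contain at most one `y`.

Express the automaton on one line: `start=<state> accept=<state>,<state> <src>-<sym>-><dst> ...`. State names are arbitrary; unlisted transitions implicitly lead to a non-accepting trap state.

Build one automaton per condition and run them in lockstep. The first has 4 states tracking whether the input so far still matches the prefix `xx`; the second has 3 states tracking the count of `y`s, saturating at 2. A product state is a pair (one from each), accepting exactly when both do. Equivalent product states are then merged.
With 5 states:
        x   y  
>  S0   S1  S2 
   S1   S3  S2 
   S2   S2  S2 
 * S3   S3  S4 
 * S4   S4  S2 
(> = start, * = accepting)

start=S0 accept=S3,S4 S0-x->S1 S0-y->S2 S1-x->S3 S1-y->S2 S2-x->S2 S2-y->S2 S3-x->S3 S3-y->S4 S4-x->S4 S4-y->S2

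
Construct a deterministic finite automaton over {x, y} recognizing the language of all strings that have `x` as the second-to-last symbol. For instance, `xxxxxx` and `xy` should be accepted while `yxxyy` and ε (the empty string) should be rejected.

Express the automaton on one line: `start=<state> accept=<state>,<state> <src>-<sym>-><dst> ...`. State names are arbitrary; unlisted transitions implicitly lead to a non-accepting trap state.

start=s0 accept=s3,s4 s0-x->s1 s0-y->s2 s1-x->s3 s1-y->s4 s2-x->s5 s2-y->s6 s3-x->s3 s3-y->s4 s4-x->s5 s4-y->s6 s5-x->s3 s5-y->s4 s6-x->s5 s6-y->s6

A DFA must remember the last 2 symbols (since which symbol is second-to-last isn't known until the input ends). Use one state per possible window of the last ≤2 symbols; accept from those whose window starts with `x`.
A 7-state machine:
        x   y  
>  s0   s1  s2 
   s1   s3  s4 
   s2   s5  s6 
 * s3   s3  s4 
 * s4   s5  s6 
   s5   s3  s4 
   s6   s5  s6 
(> = start, * = accepting)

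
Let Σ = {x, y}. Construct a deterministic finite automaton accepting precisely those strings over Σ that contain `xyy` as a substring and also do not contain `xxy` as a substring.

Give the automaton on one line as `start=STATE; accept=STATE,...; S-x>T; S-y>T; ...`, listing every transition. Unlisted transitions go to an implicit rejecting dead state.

Build one automaton per condition and run them in lockstep. The first has 4 states tracking whether and how much of `xyy` has been seen; the second has 4 states tracking partial matches of the forbidden pattern `xxy`. A product state is a pair (one from each), accepting exactly when both do.
With 10 states:
        x   y  
>  S0   S1  S0 
   S1   S2  S3 
   S2   S2  S4 
   S3   S1  S5 
   S4   S6  S7 
 * S5   S8  S5 
   S6   S6  S4 
   S7   S7  S7 
 * S8   S9  S5 
 * S9   S9  S7 
(> = start, * = accepting)

start=S0; accept=S5,S8,S9; S0-x>S1; S0-y>S0; S1-x>S2; S1-y>S3; S2-x>S2; S2-y>S4; S3-x>S1; S3-y>S5; S4-x>S6; S4-y>S7; S5-x>S8; S5-y>S5; S6-x>S6; S6-y>S4; S7-x>S7; S7-y>S7; S8-x>S9; S8-y>S5; S9-x>S9; S9-y>S7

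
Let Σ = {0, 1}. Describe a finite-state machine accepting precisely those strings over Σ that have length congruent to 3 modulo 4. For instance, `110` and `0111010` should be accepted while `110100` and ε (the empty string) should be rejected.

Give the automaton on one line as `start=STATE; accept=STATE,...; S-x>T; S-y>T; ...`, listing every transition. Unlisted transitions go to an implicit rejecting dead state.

Count input length modulo 4: every symbol advances one step around the cycle S0 → S1 → S2 → S3 → S0. Accept at S3.
4 states suffice.
        0   1  
>  S0   S1  S1 
   S1   S2  S2 
   S2   S3  S3 
 * S3   S0  S0 
(> = start, * = accepting)

start=S0; accept=S3; S0-0>S1; S0-1>S1; S1-0>S2; S1-1>S2; S2-0>S3; S2-1>S3; S3-0>S0; S3-1>S0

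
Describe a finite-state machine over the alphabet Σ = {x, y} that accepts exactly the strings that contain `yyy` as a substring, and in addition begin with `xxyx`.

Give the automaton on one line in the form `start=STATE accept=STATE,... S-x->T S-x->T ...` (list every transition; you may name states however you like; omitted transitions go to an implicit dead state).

Run two small machines in parallel and take their product. The first has 4 states tracking whether and how much of `yyy` has been seen; the second has 6 states tracking whether the input so far still matches the prefix `xxyx`. A product state is a pair (one from each), accepting exactly when both do.
A 12-state machine:
          x    y  
>  q0     q1   q2 
   q1     q3   q2 
   q2     q4   q5 
   q3     q4   q6 
   q4     q4   q2 
   q5     q4   q7 
   q6     q8   q5 
   q7     q7   q7 
   q8     q8   q9 
   q9     q8  q10 
   q10    q8  q11 
 * q11   q11  q11 
(> = start, * = accepting)

start=q0 accept=q11 q0-x->q1 q0-y->q2 q1-x->q3 q1-y->q2 q2-x->q4 q2-y->q5 q3-x->q4 q3-y->q6 q4-x->q4 q4-y->q2 q5-x->q4 q5-y->q7 q6-x->q8 q6-y->q5 q7-x->q7 q7-y->q7 q8-x->q8 q8-y->q9 q9-x->q8 q9-y->q10 q10-x->q8 q10-y->q11 q11-x->q11 q11-y->q11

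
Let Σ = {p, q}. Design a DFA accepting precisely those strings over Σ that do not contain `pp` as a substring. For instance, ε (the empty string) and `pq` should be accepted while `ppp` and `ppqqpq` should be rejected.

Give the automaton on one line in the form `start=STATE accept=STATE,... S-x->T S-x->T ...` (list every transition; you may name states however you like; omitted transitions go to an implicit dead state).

Track partial matches of the forbidden pattern `pp`. State s2 is a dead state reached once `pp` has occurred; every other state accepts. s0 means no part of `pp` is currently matched.
        p   q  
>* s0   s1  s0 
 * s1   s2  s0 
   s2   s2  s2 
(> = start, * = accepting)

start=s0 accept=s0,s1 s0-p->s1 s0-q->s0 s1-p->s2 s1-q->s0 s2-p->s2 s2-q->s2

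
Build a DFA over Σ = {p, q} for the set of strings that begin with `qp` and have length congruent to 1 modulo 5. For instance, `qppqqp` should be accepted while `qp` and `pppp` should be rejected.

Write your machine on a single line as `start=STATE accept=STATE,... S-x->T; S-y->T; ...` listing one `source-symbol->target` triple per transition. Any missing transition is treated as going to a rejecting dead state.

start=s0; accept=s11; s0-p->s1; s0-q->s2; s1-p->s3; s1-q->s3; s2-p->s4; s2-q->s3; s3-p->s5; s3-q->s5; s4-p->s6; s4-q->s6; s5-p->s7; s5-q->s7; s6-p->s8; s6-q->s8; s7-p->s9; s7-q->s9; s8-p->s10; s8-q->s10; s9-p->s1; s9-q->s1; s10-p->s11; s10-q->s11; s11-p->s4; s11-q->s4

Handle the two conditions separately and then intersect. The first has 4 states tracking whether the input so far still matches the prefix `qp`; the second has 5 states tracking the input length modulo 5. A product state is a pair (one from each), accepting exactly when both do.
A 12-state machine:
          p    q  
>  s0     s1   s2 
   s1     s3   s3 
   s2     s4   s3 
   s3     s5   s5 
   s4     s6   s6 
   s5     s7   s7 
   s6     s8   s8 
   s7     s9   s9 
   s8    s10  s10 
   s9     s1   s1 
   s10   s11  s11 
 * s11    s4   s4 
(> = start, * = accepting)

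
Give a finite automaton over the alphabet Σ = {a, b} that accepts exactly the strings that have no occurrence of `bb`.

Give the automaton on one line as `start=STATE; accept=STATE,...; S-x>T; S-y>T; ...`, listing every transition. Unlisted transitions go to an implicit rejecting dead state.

This is the complement of 'contains `bb`'. Use the same substring-matching states — S0 through S2 holding how much of `bb` has just been matched — but flip the accepting set: everything except the trap S2 accepts.
With 3 states:
        a   b  
>* S0   S0  S1 
 * S1   S0  S2 
   S2   S2  S2 
(> = start, * = accepting)

start=S0; accept=S0,S1; S0-a>S0; S0-b>S1; S1-a>S0; S1-b>S2; S2-a>S2; S2-b>S2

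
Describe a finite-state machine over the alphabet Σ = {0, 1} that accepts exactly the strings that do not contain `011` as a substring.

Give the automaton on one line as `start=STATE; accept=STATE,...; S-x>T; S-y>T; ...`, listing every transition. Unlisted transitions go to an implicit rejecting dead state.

Track partial matches of the forbidden pattern `011`. State S3 is a dead state reached once `011` has occurred; every other state accepts. S0 means no part of `011` is currently matched.
With 4 states:
        0   1  
>* S0   S1  S0 
 * S1   S1  S2 
 * S2   S1  S3 
   S3   S3  S3 
(> = start, * = accepting)

start=S0; accept=S0,S1,S2; S0-0>S1; S0-1>S0; S1-0>S1; S1-1>S2; S2-0>S1; S2-1>S3; S3-0>S3; S3-1>S3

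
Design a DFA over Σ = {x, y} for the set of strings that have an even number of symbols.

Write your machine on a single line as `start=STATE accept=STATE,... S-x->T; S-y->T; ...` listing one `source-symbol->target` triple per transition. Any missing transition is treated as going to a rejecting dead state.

start=q0; accept=q0; q0-x->q1; q0-y->q1; q1-x->q0; q1-y->q0

Only the length mod 2 matters, so use a 2-cycle: from any state, every input symbol moves to the next state, wrapping q1 back to q0. Mark q0 accepting.
A 2-state machine:
        x   y  
>* q0   q1  q1 
   q1   q0  q0 
(> = start, * = accepting)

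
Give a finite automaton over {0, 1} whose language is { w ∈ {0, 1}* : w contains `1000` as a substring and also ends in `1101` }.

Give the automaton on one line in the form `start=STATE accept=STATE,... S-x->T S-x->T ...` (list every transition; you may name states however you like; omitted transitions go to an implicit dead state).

start=S0 accept=S8 S0-0->S0 S0-1->S1 S1-0->S2 S1-1->S1 S2-0->S3 S2-1->S1 S3-0->S4 S3-1->S1 S4-0->S4 S4-1->S5 S5-0->S4 S5-1->S6 S6-0->S7 S6-1->S6 S7-0->S4 S7-1->S8 S8-0->S4 S8-1->S6

Run two small machines in parallel and take their product. One (5 states) tracks whether and how much of `1000` has been seen; the other (5 states) tracks how much of the suffix `1101` has currently been matched. Each combined state is a pair, one component from each; accept when both components accept. Equivalent product states are then merged.
9 states suffice.
        0   1  
>  S0   S0  S1 
   S1   S2  S1 
   S2   S3  S1 
   S3   S4  S1 
   S4   S4  S5 
   S5   S4  S6 
   S6   S7  S6 
   S7   S4  S8 
 * S8   S4  S6 
(> = start, * = accepting)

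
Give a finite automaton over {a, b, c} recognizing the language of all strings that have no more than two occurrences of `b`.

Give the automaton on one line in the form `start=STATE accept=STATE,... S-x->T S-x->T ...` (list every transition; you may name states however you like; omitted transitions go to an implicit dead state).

start=q0 accept=q0,q1,q2 q0-a->q0 q0-b->q1 q0-c->q0 q1-a->q1 q1-b->q2 q1-c->q1 q2-a->q2 q2-b->q3 q2-c->q2 q3-a->q3 q3-b->q3 q3-c->q3

Count `b`s, saturating at 3: states q0 through q2 mean 0 through 2 `b`s seen; q3 means more than 2. Each `b` increments (capped at q3); other symbols loop. Accept from {q0, q1, q2}.
A 4-state machine:
        a   b   c  
>* q0   q0  q1  q0 
 * q1   q1  q2  q1 
 * q2   q2  q3  q2 
   q3   q3  q3  q3 
(> = start, * = accepting)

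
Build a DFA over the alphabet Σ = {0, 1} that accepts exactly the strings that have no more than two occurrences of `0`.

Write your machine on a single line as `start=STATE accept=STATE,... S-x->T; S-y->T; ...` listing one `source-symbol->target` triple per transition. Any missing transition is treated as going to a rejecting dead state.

Count `0`s, saturating at 3: states q0 through q2 mean 0 through 2 `0`s seen; q3 means more than 2. Each `0` increments (capped at q3); other symbols loop. Accept from {q0, q1, q2}.
With 4 states:
        0   1  
>* q0   q1  q0 
 * q1   q2  q1 
 * q2   q3  q2 
   q3   q3  q3 
(> = start, * = accepting)

start=q0; accept=q0,q1,q2; q0-0->q1; q0-1->q0; q1-0->q2; q1-1->q1; q2-0->q3; q2-1->q2; q3-0->q3; q3-1->q3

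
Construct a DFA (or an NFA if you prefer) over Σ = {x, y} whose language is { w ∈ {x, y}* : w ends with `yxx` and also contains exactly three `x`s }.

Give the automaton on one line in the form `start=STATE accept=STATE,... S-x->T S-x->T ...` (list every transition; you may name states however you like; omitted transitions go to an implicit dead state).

start=A accept=N A-x->B A-y->C B-x->D B-y->E C-x->F C-y->C D-x->G D-y->H E-x->I E-y->E F-x->J F-y->E G-x->K G-y->L H-x->M H-y->H I-x->N I-y->H J-x->G J-y->H K-x->K K-y->O L-x->P L-y->L M-x->Q M-y->L N-x->K N-y->L O-x->P O-y->O P-x->Q P-y->O Q-x->K Q-y->O

Handle the two conditions separately and then intersect. The first has 4 states tracking how much of the suffix `yxx` has currently been matched; the second has 5 states tracking the count of `x`s, saturating at 4. A product state is a pair (one from each), accepting exactly when both do.
A 17-state machine:
       x  y 
>  A   B  C 
   B   D  E 
   C   F  C 
   D   G  H 
   E   I  E 
   F   J  E 
   G   K  L 
   H   M  H 
   I   N  H 
   J   G  H 
   K   K  O 
   L   P  L 
   M   Q  L 
 * N   K  L 
   O   P  O 
   P   Q  O 
   Q   K  O 
(> = start, * = accepting)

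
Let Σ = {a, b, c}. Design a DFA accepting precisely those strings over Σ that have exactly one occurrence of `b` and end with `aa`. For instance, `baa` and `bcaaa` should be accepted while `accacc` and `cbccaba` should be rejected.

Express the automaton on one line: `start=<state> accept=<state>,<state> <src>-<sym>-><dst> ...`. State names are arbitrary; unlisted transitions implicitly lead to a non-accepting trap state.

start=q0 accept=q4 q0-a->q0 q0-b->q1 q0-c->q0 q1-a->q2 q1-b->q3 q1-c->q1 q2-a->q4 q2-b->q3 q2-c->q1 q3-a->q3 q3-b->q3 q3-c->q3 q4-a->q4 q4-b->q3 q4-c->q1

Build one automaton per condition and run them in lockstep. The first has 3 states tracking the count of `b`s, saturating at 2; the second has 3 states tracking how much of the suffix `aa` has currently been matched. A product state is a pair (one from each), accepting exactly when both do. After merging equivalent states the machine shrinks.
A 5-state machine:
        a   b   c  
>  q0   q0  q1  q0 
   q1   q2  q3  q1 
   q2   q4  q3  q1 
   q3   q3  q3  q3 
 * q4   q4  q3  q1 
(> = start, * = accepting)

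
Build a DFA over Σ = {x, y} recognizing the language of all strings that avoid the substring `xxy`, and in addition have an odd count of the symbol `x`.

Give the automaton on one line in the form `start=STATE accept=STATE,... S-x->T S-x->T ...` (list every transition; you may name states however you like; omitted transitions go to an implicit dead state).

Build one automaton per condition and run them in lockstep. The first has 4 states tracking partial matches of the forbidden pattern `xxy`; the second has 2 states tracking the count of `x`s modulo 2. A product state is a pair (one from each), accepting exactly when both do. Minimizing collapses redundant product states.
7 states suffice.
        x   y  
>  S0   S1  S0 
 * S1   S2  S3 
   S2   S4  S5 
 * S3   S6  S3 
 * S4   S2  S5 
   S5   S5  S5 
   S6   S4  S0 
(> = start, * = accepting)

start=S0 accept=S1,S3,S4 S0-x->S1 S0-y->S0 S1-x->S2 S1-y->S3 S2-x->S4 S2-y->S5 S3-x->S6 S3-y->S3 S4-x->S2 S4-y->S5 S5-x->S5 S5-y->S5 S6-x->S4 S6-y->S0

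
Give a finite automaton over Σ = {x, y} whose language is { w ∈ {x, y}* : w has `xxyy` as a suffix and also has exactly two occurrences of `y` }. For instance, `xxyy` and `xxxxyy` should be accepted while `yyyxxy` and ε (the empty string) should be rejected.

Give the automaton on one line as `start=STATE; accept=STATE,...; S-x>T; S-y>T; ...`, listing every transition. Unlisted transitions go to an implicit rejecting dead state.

Run two small machines in parallel and take their product. One (5 states) tracks how much of the suffix `xxyy` has currently been matched; the other (4 states) tracks the count of `y`s, saturating at 3. Each combined state is a pair, one component from each; accept when both components accept. Equivalent product states are then merged.
        x   y  
>  S0   S1  S2 
   S1   S3  S2 
   S2   S2  S2 
   S3   S3  S4 
   S4   S2  S5 
 * S5   S2  S2 
(> = start, * = accepting)

start=S0; accept=S5; S0-x>S1; S0-y>S2; S1-x>S3; S1-y>S2; S2-x>S2; S2-y>S2; S3-x>S3; S3-y>S4; S4-x>S2; S4-y>S5; S5-x>S2; S5-y>S2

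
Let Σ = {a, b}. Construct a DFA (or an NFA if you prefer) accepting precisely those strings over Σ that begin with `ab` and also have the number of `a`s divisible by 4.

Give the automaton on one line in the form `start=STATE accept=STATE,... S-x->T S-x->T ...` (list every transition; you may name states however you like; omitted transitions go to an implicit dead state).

start=s0 accept=s6 s0-a->s1 s0-b->s2 s1-a->s2 s1-b->s3 s2-a->s2 s2-b->s2 s3-a->s4 s3-b->s3 s4-a->s5 s4-b->s4 s5-a->s6 s5-b->s5 s6-a->s3 s6-b->s6

Handle the two conditions separately and then intersect. One (4 states) tracks whether the input so far still matches the prefix `ab`; the other (4 states) tracks the count of `a`s modulo 4. Each combined state is a pair, one component from each; accept when both components accept. After merging equivalent states the machine shrinks.
With 7 states:
        a   b  
>  s0   s1  s2 
   s1   s2  s3 
   s2   s2  s2 
   s3   s4  s3 
   s4   s5  s4 
   s5   s6  s5 
 * s6   s3  s6 
(> = start, * = accepting)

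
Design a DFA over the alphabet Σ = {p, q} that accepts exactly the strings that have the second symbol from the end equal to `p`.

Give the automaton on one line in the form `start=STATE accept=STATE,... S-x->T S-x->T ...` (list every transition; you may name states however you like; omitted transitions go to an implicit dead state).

Because acceptance depends on a position counted from the end, the machine has to buffer the most recent 2 symbols. Make each state the string of the last up-to-2 symbols read; on input `x` shift the window left and append `x`. Accept when the buffered window has length 2 and begins with `p`.
With 7 states:
        p   q  
>  s0   s1  s2 
   s1   s3  s4 
   s2   s5  s6 
 * s3   s3  s4 
 * s4   s5  s6 
   s5   s3  s4 
   s6   s5  s6 
(> = start, * = accepting)

start=s0 accept=s3,s4 s0-p->s1 s0-q->s2 s1-p->s3 s1-q->s4 s2-p->s5 s2-q->s6 s3-p->s3 s3-q->s4 s4-p->s5 s4-q->s6 s5-p->s3 s5-q->s4 s6-p->s5 s6-q->s6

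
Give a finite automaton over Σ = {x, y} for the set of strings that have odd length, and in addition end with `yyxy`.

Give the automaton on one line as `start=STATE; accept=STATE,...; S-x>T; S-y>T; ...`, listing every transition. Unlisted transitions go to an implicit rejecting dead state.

Build one automaton per condition and run them in lockstep. The first has 2 states tracking the input length modulo 2; the second has 5 states tracking how much of the suffix `yyxy` has currently been matched. A product state is a pair (one from each), accepting exactly when both do. Equivalent product states are then merged.
        x   y  
>  S0   S1  S1 
   S1   S0  S2 
   S2   S1  S3 
   S3   S4  S2 
   S4   S1  S5 
 * S5   S0  S2 
(> = start, * = accepting)

start=S0; accept=S5; S0-x>S1; S0-y>S1; S1-x>S0; S1-y>S2; S2-x>S1; S2-y>S3; S3-x>S4; S3-y>S2; S4-x>S1; S4-y>S5; S5-x>S0; S5-y>S2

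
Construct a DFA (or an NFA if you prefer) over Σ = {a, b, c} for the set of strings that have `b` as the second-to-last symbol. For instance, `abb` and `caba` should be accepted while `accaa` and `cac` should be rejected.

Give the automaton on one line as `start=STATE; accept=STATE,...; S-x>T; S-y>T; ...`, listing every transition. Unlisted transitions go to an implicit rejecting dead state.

Because acceptance depends on a position counted from the end, the machine has to buffer the most recent 2 symbols. Make each state the string of the last up-to-2 symbols read; on input `x` shift the window left and append `x`. Accept when the buffered window has length 2 and begins with `b`.
With 13 states:
          a    b    c  
>  q0     q1   q2   q3 
   q1     q4   q5   q6 
   q2     q7   q8   q9 
   q3    q10  q11  q12 
   q4     q4   q5   q6 
   q5     q7   q8   q9 
   q6    q10  q11  q12 
 * q7     q4   q5   q6 
 * q8     q7   q8   q9 
 * q9    q10  q11  q12 
   q10    q4   q5   q6 
   q11    q7   q8   q9 
   q12   q10  q11  q12 
(> = start, * = accepting)

start=q0; accept=q7,q8,q9; q0-a>q1; q0-b>q2; q0-c>q3; q1-a>q4; q1-b>q5; q1-c>q6; q2-a>q7; q2-b>q8; q2-c>q9; q3-a>q10; q3-b>q11; q3-c>q12; q4-a>q4; q4-b>q5; q4-c>q6; q5-a>q7; q5-b>q8; q5-c>q9; q6-a>q10; q6-b>q11; q6-c>q12; q7-a>q4; q7-b>q5; q7-c>q6; q8-a>q7; q8-b>q8; q8-c>q9; q9-a>q10; q9-b>q11; q9-c>q12; q10-a>q4; q10-b>q5; q10-c>q6; q11-a>q7; q11-b>q8; q11-c>q9; q12-a>q10; q12-b>q11; q12-c>q12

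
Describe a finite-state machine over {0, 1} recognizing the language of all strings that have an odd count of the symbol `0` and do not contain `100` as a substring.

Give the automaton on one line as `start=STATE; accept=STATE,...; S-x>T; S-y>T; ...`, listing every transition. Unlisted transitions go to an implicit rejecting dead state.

Handle the two conditions separately and then intersect. The first has 2 states tracking the count of `0`s modulo 2; the second has 4 states tracking partial matches of the forbidden pattern `100`. A product state is a pair (one from each), accepting exactly when both do. After merging equivalent states the machine shrinks.
7 states suffice.
        0   1  
>  S0   S1  S2 
 * S1   S0  S3 
   S2   S4  S2 
 * S3   S5  S3 
 * S4   S6  S3 
   S5   S6  S2 
   S6   S6  S6 
(> = start, * = accepting)

start=S0; accept=S1,S3,S4; S0-0>S1; S0-1>S2; S1-0>S0; S1-1>S3; S2-0>S4; S2-1>S2; S3-0>S5; S3-1>S3; S4-0>S6; S4-1>S3; S5-0>S6; S5-1>S2; S6-0>S6; S6-1>S6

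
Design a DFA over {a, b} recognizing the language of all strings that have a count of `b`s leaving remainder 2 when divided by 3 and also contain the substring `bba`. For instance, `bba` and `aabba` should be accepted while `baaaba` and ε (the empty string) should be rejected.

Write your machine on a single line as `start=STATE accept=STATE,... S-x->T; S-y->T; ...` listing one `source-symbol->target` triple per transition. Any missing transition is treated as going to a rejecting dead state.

start=S0; accept=S5; S0-a->S0; S0-b->S1; S1-a->S2; S1-b->S3; S2-a->S2; S2-b->S4; S3-a->S5; S3-b->S6; S4-a->S7; S4-b->S6; S5-a->S5; S5-b->S8; S6-a->S8; S6-b->S9; S7-a->S7; S7-b->S10; S8-a->S8; S8-b->S11; S9-a->S11; S9-b->S3; S10-a->S0; S10-b->S9; S11-a->S11; S11-b->S5

Run two small machines in parallel and take their product. The first has 3 states tracking the count of `b`s modulo 3; the second has 4 states tracking whether and how much of `bba` has been seen. A product state is a pair (one from each), accepting exactly when both do.
          a    b  
>  S0     S0   S1 
   S1     S2   S3 
   S2     S2   S4 
   S3     S5   S6 
   S4     S7   S6 
 * S5     S5   S8 
   S6     S8   S9 
   S7     S7  S10 
   S8     S8  S11 
   S9    S11   S3 
   S10    S0   S9 
   S11   S11   S5 
(> = start, * = accepting)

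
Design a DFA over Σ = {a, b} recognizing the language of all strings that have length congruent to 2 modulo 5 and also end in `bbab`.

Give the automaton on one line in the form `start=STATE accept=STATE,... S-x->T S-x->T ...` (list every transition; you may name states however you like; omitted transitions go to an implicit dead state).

Run two small machines in parallel and take their product. One (5 states) tracks the input length modulo 5; the other (5 states) tracks how much of the suffix `bbab` has currently been matched. Each combined state is a pair, one component from each; accept when both components accept. After merging equivalent states the machine shrinks.
9 states suffice.
        a   b  
>  S0   S1  S1 
   S1   S2  S2 
   S2   S3  S3 
   S3   S4  S5 
   S4   S0  S0 
   S5   S0  S6 
   S6   S7  S1 
   S7   S2  S8 
 * S8   S3  S3 
(> = start, * = accepting)

start=S0 accept=S8 S0-a->S1 S0-b->S1 S1-a->S2 S1-b->S2 S2-a->S3 S2-b->S3 S3-a->S4 S3-b->S5 S4-a->S0 S4-b->S0 S5-a->S0 S5-b->S6 S6-a->S7 S6-b->S1 S7-a->S2 S7-b->S8 S8-a->S3 S8-b->S3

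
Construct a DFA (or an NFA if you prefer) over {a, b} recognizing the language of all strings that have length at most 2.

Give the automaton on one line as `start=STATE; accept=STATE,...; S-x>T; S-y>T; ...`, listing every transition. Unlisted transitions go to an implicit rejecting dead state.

start=q0; accept=q0,q1,q2; q0-a>q1; q0-b>q1; q1-a>q2; q1-b>q2; q2-a>q3; q2-b>q3; q3-a>q3; q3-b>q3

We only need to distinguish lengths 0, 1, …, 2, and '>2'. Chain q0 → q1 → q2 → q3 on every symbol, with q3 looping. Accepting states: {q0, q1, q2}.
4 states suffice.
        a   b  
>* q0   q1  q1 
 * q1   q2  q2 
 * q2   q3  q3 
   q3   q3  q3 
(> = start, * = accepting)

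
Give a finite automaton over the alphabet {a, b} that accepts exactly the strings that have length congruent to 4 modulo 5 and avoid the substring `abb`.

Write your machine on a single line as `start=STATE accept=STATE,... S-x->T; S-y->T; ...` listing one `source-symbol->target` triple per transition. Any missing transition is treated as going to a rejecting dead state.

Build one automaton per condition and run them in lockstep. The first has 5 states tracking the input length modulo 5; the second has 4 states tracking partial matches of the forbidden pattern `abb`. A product state is a pair (one from each), accepting exactly when both do.
A 20-state machine:
          a    b  
>  q0     q1   q2 
   q1     q3   q4 
   q2     q3   q5 
   q3     q6   q7 
   q4     q6   q8 
   q5     q6   q9 
   q6    q10  q11 
   q7    q10  q12 
   q8    q12  q12 
   q9    q10  q13 
 * q10   q14  q15 
 * q11   q14  q16 
   q12   q16  q16 
 * q13   q14   q0 
   q14    q1  q17 
   q15    q1  q18 
   q16   q18  q18 
   q17    q3  q19 
   q18   q19  q19 
   q19    q8   q8 
(> = start, * = accepting)

start=q0; accept=q10,q11,q13; q0-a->q1; q0-b->q2; q1-a->q3; q1-b->q4; q2-a->q3; q2-b->q5; q3-a->q6; q3-b->q7; q4-a->q6; q4-b->q8; q5-a->q6; q5-b->q9; q6-a->q10; q6-b->q11; q7-a->q10; q7-b->q12; q8-a->q12; q8-b->q12; q9-a->q10; q9-b->q13; q10-a->q14; q10-b->q15; q11-a->q14; q11-b->q16; q12-a->q16; q12-b->q16; q13-a->q14; q13-b->q0; q14-a->q1; q14-b->q17; q15-a->q1; q15-b->q18; q16-a->q18; q16-b->q18; q17-a->q3; q17-b->q19; q18-a->q19; q18-b->q19; q19-a->q8; q19-b->q8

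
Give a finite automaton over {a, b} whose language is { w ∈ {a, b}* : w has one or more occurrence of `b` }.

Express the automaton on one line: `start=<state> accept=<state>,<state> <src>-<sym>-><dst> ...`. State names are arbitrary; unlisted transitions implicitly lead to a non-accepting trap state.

start=q0 accept=q1,q2 q0-a->q0 q0-b->q1 q1-a->q1 q1-b->q2 q2-a->q2 q2-b->q2

Count `b`s, saturating at 2: state q0 means no `b` yet, q1 means one `b` seen, q2 means more than one. Each `b` increments (capped at q2); other symbols loop. Accept from {q1, q2}.
        a   b  
>  q0   q0  q1 
 * q1   q1  q2 
 * q2   q2  q2 
(> = start, * = accepting)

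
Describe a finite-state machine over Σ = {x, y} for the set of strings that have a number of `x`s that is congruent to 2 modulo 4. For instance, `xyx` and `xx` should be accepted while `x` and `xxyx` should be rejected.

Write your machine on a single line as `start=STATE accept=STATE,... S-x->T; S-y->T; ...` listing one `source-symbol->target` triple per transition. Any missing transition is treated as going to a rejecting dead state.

The only thing that matters is how many `x`s have appeared, reduced mod 4. Use one state per residue: s0 for 0, …, s3 for 3. Reading `x` moves to the next residue; anything else stays put. s2 is accepting.
4 states suffice.
        x   y  
>  s0   s1  s0 
   s1   s2  s1 
 * s2   s3  s2 
   s3   s0  s3 
(> = start, * = accepting)

start=s0; accept=s2; s0-x->s1; s0-y->s0; s1-x->s2; s1-y->s1; s2-x->s3; s2-y->s2; s3-x->s0; s3-y->s3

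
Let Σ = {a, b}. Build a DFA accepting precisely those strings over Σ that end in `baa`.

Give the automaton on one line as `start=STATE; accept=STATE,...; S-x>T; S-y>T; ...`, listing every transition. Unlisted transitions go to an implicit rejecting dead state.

start=q0; accept=q3; q0-a>q0; q0-b>q1; q1-a>q2; q1-b>q1; q2-a>q3; q2-b>q1; q3-a>q0; q3-b>q1

Let each state record the length of the longest suffix of the input read so far that is also a prefix of `baa`. q1 means the last symbol is `b`; q2 means the last 2 symbols are `ba`; q3 means the last 3 symbols are `baa`. Accept only at q3, where the string currently ends in `baa`.
4 states suffice.
        a   b  
>  q0   q0  q1 
   q1   q2  q1 
   q2   q3  q1 
 * q3   q0  q1 
(> = start, * = accepting)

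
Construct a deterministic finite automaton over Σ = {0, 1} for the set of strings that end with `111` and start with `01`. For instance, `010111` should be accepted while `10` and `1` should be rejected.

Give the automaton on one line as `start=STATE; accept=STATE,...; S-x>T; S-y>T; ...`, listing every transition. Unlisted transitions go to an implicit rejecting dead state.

Handle the two conditions separately and then intersect. One (4 states) tracks how much of the suffix `111` has currently been matched; the other (4 states) tracks whether the input so far still matches the prefix `01`. Each combined state is a pair, one component from each; accept when both components accept. Equivalent product states are then merged.
With 7 states:
        0   1  
>  q0   q1  q2 
   q1   q2  q3 
   q2   q2  q2 
   q3   q4  q5 
   q4   q4  q3 
   q5   q4  q6 
 * q6   q4  q6 
(> = start, * = accepting)

start=q0; accept=q6; q0-0>q1; q0-1>q2; q1-0>q2; q1-1>q3; q2-0>q2; q2-1>q2; q3-0>q4; q3-1>q5; q4-0>q4; q4-1>q3; q5-0>q4; q5-1>q6; q6-0>q4; q6-1>q6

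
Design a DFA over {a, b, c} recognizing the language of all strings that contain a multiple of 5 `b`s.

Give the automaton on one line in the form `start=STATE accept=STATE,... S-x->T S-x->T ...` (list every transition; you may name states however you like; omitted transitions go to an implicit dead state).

Keep the running count of `b`s modulo 5: each `b` advances along the cycle s0 → s1 → s2 → s3 → s4 → s0 while other symbols loop. Accept at s0.
A 5-state machine:
        a   b   c  
>* s0   s0  s1  s0 
   s1   s1  s2  s1 
   s2   s2  s3  s2 
   s3   s3  s4  s3 
   s4   s4  s0  s4 
(> = start, * = accepting)

start=s0 accept=s0 s0-a->s0 s0-b->s1 s0-c->s0 s1-a->s1 s1-b->s2 s1-c->s1 s2-a->s2 s2-b->s3 s2-c->s2 s3-a->s3 s3-b->s4 s3-c->s3 s4-a->s4 s4-b->s0 s4-c->s4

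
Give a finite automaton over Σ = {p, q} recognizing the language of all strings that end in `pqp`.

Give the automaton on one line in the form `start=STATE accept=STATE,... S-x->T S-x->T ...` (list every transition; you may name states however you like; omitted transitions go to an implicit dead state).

start=S0 accept=S3 S0-p->S1 S0-q->S0 S1-p->S1 S1-q->S2 S2-p->S3 S2-q->S0 S3-p->S1 S3-q->S2

Remember how much of `pqp` the current input suffix matches. State S0 means no match yet; S1 means the last symbol is `p`; S2 means the last 2 symbols are `pq`; S3 means the last 3 symbols are `pqp`. Only S3 accepts. On a mismatch, fall back to the longest proper suffix that is still a prefix of `pqp`.
A 4-state machine:
        p   q  
>  S0   S1  S0 
   S1   S1  S2 
   S2   S3  S0 
 * S3   S1  S2 
(> = start, * = accepting)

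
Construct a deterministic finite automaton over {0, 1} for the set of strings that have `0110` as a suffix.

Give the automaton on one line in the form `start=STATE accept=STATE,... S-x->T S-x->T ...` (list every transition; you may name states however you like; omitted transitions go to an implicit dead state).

start=A accept=E A-0->B A-1->A B-0->B B-1->C C-0->B C-1->D D-0->E D-1->A E-0->B E-1->C

Let each state record the length of the longest suffix of the input read so far that is also a prefix of `0110`. B means the last symbol is `0`; C means the last 2 symbols are `01`; D means the last 3 symbols are `011`; E means the last 4 symbols are `0110`. Accept only at E, where the string currently ends in `0110`.
5 states suffice.
       0  1 
>  A   B  A 
   B   B  C 
   C   B  D 
   D   E  A 
 * E   B  C 
(> = start, * = accepting)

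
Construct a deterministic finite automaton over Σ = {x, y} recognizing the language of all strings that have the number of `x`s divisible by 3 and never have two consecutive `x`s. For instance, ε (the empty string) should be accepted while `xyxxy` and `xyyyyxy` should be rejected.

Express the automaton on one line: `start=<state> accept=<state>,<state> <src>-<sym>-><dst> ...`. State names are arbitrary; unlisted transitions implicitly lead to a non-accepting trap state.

Run two small machines in parallel and take their product. One (3 states) tracks the count of `x`s modulo 3; the other (3 states) tracks partial matches of the forbidden pattern `xx`. Each combined state is a pair, one component from each; accept when both components accept. Equivalent product states are then merged.
With 7 states:
        x   y  
>* q0   q1  q0 
   q1   q2  q3 
   q2   q2  q2 
   q3   q4  q3 
   q4   q2  q5 
   q5   q6  q5 
 * q6   q2  q0 
(> = start, * = accepting)

start=q0 accept=q0,q6 q0-x->q1 q0-y->q0 q1-x->q2 q1-y->q3 q2-x->q2 q2-y->q2 q3-x->q4 q3-y->q3 q4-x->q2 q4-y->q5 q5-x->q6 q5-y->q5 q6-x->q2 q6-y->q0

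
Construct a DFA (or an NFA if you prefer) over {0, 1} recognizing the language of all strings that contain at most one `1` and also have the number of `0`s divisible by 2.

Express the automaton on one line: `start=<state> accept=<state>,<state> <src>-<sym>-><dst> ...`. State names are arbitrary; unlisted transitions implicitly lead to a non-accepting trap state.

start=A accept=A,C A-0->B A-1->C B-0->A B-1->D C-0->D C-1->E D-0->C D-1->E E-0->E E-1->E

Build one automaton per condition and run them in lockstep. One (3 states) tracks the count of `1`s, saturating at 2; the other (2 states) tracks the count of `0`s modulo 2. Each combined state is a pair, one component from each; accept when both components accept. Equivalent product states are then merged.
With 5 states:
       0  1 
>* A   B  C 
   B   A  D 
 * C   D  E 
   D   C  E 
   E   E  E 
(> = start, * = accepting)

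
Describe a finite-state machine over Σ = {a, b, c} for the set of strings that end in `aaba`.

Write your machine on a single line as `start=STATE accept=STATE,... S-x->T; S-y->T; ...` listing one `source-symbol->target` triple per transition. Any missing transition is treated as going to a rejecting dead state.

start=q0; accept=q4; q0-a->q1; q0-b->q0; q0-c->q0; q1-a->q2; q1-b->q0; q1-c->q0; q2-a->q2; q2-b->q3; q2-c->q0; q3-a->q4; q3-b->q0; q3-c->q0; q4-a->q2; q4-b->q0; q4-c->q0

Let each state record the length of the longest suffix of the input read so far that is also a prefix of `aaba`. q1 means the last symbol is `a`; q2 means the last 2 symbols are `aa`; q3 means the last 3 symbols are `aab`; q4 means the last 4 symbols are `aaba`. Accept only at q4, where the string currently ends in `aaba`.
5 states suffice.
        a   b   c  
>  q0   q1  q0  q0 
   q1   q2  q0  q0 
   q2   q2  q3  q0 
   q3   q4  q0  q0 
 * q4   q2  q0  q0 
(> = start, * = accepting)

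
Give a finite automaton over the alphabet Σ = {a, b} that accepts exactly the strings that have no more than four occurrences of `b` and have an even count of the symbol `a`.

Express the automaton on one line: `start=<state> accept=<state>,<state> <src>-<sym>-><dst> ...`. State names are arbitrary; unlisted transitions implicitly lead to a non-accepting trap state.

Handle the two conditions separately and then intersect. The first has 6 states tracking the count of `b`s, saturating at 5; the second has 2 states tracking the count of `a`s modulo 2. A product state is a pair (one from each), accepting exactly when both do.
A 12-state machine:
          a    b  
>* q0     q1   q2 
   q1     q0   q3 
 * q2     q3   q4 
   q3     q2   q5 
 * q4     q5   q6 
   q5     q4   q7 
 * q6     q7   q8 
   q7     q6   q9 
 * q8     q9  q10 
   q9     q8  q11 
   q10   q11  q10 
   q11   q10  q11 
(> = start, * = accepting)

start=q0 accept=q0,q2,q4,q6,q8 q0-a->q1 q0-b->q2 q1-a->q0 q1-b->q3 q2-a->q3 q2-b->q4 q3-a->q2 q3-b->q5 q4-a->q5 q4-b->q6 q5-a->q4 q5-b->q7 q6-a->q7 q6-b->q8 q7-a->q6 q7-b->q9 q8-a->q9 q8-b->q10 q9-a->q8 q9-b->q11 q10-a->q11 q10-b->q10 q11-a->q10 q11-b->q11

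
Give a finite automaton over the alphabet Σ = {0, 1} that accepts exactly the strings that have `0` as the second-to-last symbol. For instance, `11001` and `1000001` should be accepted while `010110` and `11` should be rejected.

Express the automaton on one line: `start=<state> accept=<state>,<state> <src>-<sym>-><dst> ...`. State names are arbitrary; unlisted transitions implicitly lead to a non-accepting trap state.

A DFA must remember the last 2 symbols (since which symbol is second-to-last isn't known until the input ends). Use one state per possible window of the last ≤2 symbols; accept from those whose window starts with `0`.
7 states suffice.
        0   1  
>  s0   s1  s2 
   s1   s3  s4 
   s2   s5  s6 
 * s3   s3  s4 
 * s4   s5  s6 
   s5   s3  s4 
   s6   s5  s6 
(> = start, * = accepting)

start=s0 accept=s3,s4 s0-0->s1 s0-1->s2 s1-0->s3 s1-1->s4 s2-0->s5 s2-1->s6 s3-0->s3 s3-1->s4 s4-0->s5 s4-1->s6 s5-0->s3 s5-1->s4 s6-0->s5 s6-1->s6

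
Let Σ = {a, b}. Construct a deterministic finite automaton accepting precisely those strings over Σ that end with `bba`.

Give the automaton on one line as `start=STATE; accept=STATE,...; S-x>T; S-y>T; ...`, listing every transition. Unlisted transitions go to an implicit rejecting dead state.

start=S0; accept=S3; S0-a>S0; S0-b>S1; S1-a>S0; S1-b>S2; S2-a>S3; S2-b>S2; S3-a>S0; S3-b>S1

Remember how much of `bba` the current input suffix matches. State S0 means no match yet; S1 means the last symbol is `b`; S2 means the last 2 symbols are `bb`; S3 means the last 3 symbols are `bba`. Only S3 accepts. On a mismatch, fall back to the longest proper suffix that is still a prefix of `bba`.
        a   b  
>  S0   S0  S1 
   S1   S0  S2 
   S2   S3  S2 
 * S3   S0  S1 
(> = start, * = accepting)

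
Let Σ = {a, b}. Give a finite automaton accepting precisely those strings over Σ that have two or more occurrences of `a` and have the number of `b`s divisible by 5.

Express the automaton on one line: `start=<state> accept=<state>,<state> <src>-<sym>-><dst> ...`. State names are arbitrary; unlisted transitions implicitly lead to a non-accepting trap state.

start=q0 accept=q3,q6 q0-a->q1 q0-b->q2 q1-a->q3 q1-b->q4 q2-a->q4 q2-b->q5 q3-a->q6 q3-b->q7 q4-a->q7 q4-b->q8 q5-a->q8 q5-b->q9 q6-a->q6 q6-b->q10 q7-a->q10 q7-b->q11 q8-a->q11 q8-b->q12 q9-a->q12 q9-b->q13 q10-a->q10 q10-b->q14 q11-a->q14 q11-b->q15 q12-a->q15 q12-b->q16 q13-a->q16 q13-b->q0 q14-a->q14 q14-b->q17 q15-a->q17 q15-b->q18 q16-a->q18 q16-b->q1 q17-a->q17 q17-b->q19 q18-a->q19 q18-b->q3 q19-a->q19 q19-b->q6

Build one automaton per condition and run them in lockstep. One (4 states) tracks the count of `a`s, saturating at 3; the other (5 states) tracks the count of `b`s modulo 5. Each combined state is a pair, one component from each; accept when both components accept.
With 20 states:
          a    b  
>  q0     q1   q2 
   q1     q3   q4 
   q2     q4   q5 
 * q3     q6   q7 
   q4     q7   q8 
   q5     q8   q9 
 * q6     q6  q10 
   q7    q10  q11 
   q8    q11  q12 
   q9    q12  q13 
   q10   q10  q14 
   q11   q14  q15 
   q12   q15  q16 
   q13   q16   q0 
   q14   q14  q17 
   q15   q17  q18 
   q16   q18   q1 
   q17   q17  q19 
   q18   q19   q3 
   q19   q19   q6 
(> = start, * = accepting)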